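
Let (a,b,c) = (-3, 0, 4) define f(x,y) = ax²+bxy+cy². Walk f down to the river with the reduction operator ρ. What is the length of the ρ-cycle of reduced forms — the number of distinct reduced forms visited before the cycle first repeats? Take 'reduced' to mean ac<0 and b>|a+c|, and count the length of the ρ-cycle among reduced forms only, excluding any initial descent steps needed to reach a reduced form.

D = 48, ⌊√D⌋ = 6
descent: ρ → (4,0,-3)
descent: ρ → (-3,6,1)  [lands on river]
river: ρ → (1,6,-3)
ρ-cycle length = 2 (tail of 2 descent steps not counted)

2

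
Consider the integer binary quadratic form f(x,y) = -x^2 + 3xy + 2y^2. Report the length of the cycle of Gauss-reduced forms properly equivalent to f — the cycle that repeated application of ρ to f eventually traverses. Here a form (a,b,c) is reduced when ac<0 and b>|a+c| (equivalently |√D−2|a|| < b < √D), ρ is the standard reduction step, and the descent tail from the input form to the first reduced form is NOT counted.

D = 17, ⌊√D⌋ = 4
river: ρ → (2,1,-2)
river: ρ → (-2,3,1)
river: ρ → (1,3,-2)
river: ρ → (-2,1,2)
river: ρ → (2,3,-1)
river: ρ → (-1,3,2)
ρ-cycle length = 6 (tail of 0 descent steps not counted)

6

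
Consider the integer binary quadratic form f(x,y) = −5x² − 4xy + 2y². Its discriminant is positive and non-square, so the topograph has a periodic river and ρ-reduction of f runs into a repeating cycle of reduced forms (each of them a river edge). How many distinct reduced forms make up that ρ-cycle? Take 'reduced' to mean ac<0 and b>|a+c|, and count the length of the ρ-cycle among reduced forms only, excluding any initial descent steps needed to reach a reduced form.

D = 56, ⌊√D⌋ = 7
descent: ρ → (2,4,-5)  [lands on river]
river: ρ → (-5,6,1)
river: ρ → (1,6,-5)
river: ρ → (-5,4,2)
ρ-cycle length = 4 (tail of 1 descent step not counted)

4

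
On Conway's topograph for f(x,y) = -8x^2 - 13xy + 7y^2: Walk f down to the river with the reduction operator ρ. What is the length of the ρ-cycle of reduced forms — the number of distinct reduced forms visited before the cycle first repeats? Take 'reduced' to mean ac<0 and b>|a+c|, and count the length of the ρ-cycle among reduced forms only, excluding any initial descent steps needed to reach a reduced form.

D = 393, ⌊√D⌋ = 19
descent: ρ → (7,13,-8)  [lands on river]
river: ρ → (-8,19,1)
river: ρ → (1,19,-8)
river: ρ → (-8,13,7)
river: ρ → (7,15,-6)
river: ρ → (-6,9,13)
river: ρ → (13,17,-2)
river: ρ → (-2,19,4)
river: ρ → (4,13,-14)
river: ρ → (-14,15,3)
river: ρ → (3,15,-14)
river: ρ → (-14,13,4)
river: ρ → (4,19,-2)
river: ρ → (-2,17,13)
river: ρ → (13,9,-6)
river: ρ → (-6,15,7)
ρ-cycle length = 16 (tail of 1 descent step not counted)

16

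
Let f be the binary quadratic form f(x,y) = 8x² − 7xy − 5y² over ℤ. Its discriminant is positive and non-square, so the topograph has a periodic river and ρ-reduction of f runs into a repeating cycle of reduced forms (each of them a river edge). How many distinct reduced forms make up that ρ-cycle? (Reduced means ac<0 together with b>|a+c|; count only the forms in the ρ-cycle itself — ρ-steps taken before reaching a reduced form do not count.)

D = 209, ⌊√D⌋ = 14
descent: ρ → (-5,7,8)  [lands on river]
river: ρ → (8,9,-4)
river: ρ → (-4,7,10)
river: ρ → (10,13,-1)
river: ρ → (-1,13,10)
river: ρ → (10,7,-4)
river: ρ → (-4,9,8)
river: ρ → (8,7,-5)
river: ρ → (-5,13,2)
river: ρ → (2,11,-11)
river: ρ → (-11,11,2)
river: ρ → (2,13,-5)
ρ-cycle length = 12 (tail of 1 descent step not counted)

12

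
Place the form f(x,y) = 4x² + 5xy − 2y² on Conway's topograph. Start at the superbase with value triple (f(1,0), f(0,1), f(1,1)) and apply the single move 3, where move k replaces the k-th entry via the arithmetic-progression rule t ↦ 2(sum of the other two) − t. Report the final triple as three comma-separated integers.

start (4,-2,7) = (f(1,0),f(0,1),f(1,1))
replace slot 3: 2·(4+(-2)) − 7 = -3 → (4,-2,-3)

4,-2,-3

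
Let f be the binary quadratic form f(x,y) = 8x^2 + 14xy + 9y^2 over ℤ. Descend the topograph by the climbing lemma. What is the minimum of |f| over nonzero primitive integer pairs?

translate: b→-2 (≡14 mod 16), so (8,14,9)→(8,-2,3)
flip: (8,-2,3)→(3,2,8)
reduced (well bottom): (3,2,8) with a≤c, −a<b≤a
well minimum = a = 3

3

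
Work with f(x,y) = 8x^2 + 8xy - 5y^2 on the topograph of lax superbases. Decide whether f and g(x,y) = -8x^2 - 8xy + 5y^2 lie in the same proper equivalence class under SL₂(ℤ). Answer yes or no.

D₁ = 224, D₂ = 224
river cycle of f (length 4): (-5, 12, 4), (4, 12, -5), (-5, 8, 8), (8, 8, -5)
river cycle of g (length 4): (5, 8, -8), (-8, 8, 5), (5, 12, -4), (-4, 12, 5)
cycles differ ⇒ inequivalent

no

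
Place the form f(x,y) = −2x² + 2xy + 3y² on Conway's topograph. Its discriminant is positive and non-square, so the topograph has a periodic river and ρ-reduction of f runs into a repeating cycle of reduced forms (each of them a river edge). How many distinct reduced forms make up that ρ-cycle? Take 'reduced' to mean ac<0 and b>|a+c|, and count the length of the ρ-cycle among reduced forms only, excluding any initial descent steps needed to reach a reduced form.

D = 28, ⌊√D⌋ = 5
river: ρ → (3,4,-1)
river: ρ → (-1,4,3)
river: ρ → (3,2,-2)
river: ρ → (-2,2,3)
ρ-cycle length = 4 (tail of 0 descent steps not counted)

4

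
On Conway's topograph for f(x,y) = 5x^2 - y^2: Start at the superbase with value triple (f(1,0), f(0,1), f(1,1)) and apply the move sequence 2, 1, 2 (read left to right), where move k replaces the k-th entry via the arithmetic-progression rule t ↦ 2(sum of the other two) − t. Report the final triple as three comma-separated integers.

start (5,-1,4) = (f(1,0),f(0,1),f(1,1))
replace slot 2: 2·(5+4) − (-1) = 19 → (5,19,4)
replace slot 1: 2·(19+4) − 5 = 41 → (41,19,4)
replace slot 2: 2·(41+4) − 19 = 71 → (41,71,4)

41,71,4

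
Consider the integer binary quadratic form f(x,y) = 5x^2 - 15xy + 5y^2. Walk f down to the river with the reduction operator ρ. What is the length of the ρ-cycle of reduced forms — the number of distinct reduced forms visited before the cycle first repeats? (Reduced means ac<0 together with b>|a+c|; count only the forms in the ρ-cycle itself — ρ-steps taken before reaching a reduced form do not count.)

D = 125, ⌊√D⌋ = 11
descent: ρ → (5,5,-5)  [lands on river]
river: ρ → (-5,5,5)
ρ-cycle length = 2 (tail of 1 descent step not counted)

2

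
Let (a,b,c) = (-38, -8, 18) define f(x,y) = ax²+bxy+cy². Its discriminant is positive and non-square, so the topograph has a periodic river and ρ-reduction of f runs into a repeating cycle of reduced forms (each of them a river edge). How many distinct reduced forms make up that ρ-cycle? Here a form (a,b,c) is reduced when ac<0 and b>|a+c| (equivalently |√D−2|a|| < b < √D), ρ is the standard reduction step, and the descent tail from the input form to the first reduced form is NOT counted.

D = 2800, ⌊√D⌋ = 52
descent: ρ → (18,44,-12)  [lands on river]
river: ρ → (-12,52,2)
river: ρ → (2,52,-12)
river: ρ → (-12,44,18)
river: ρ → (18,28,-28)
river: ρ → (-28,28,18)
ρ-cycle length = 6 (tail of 1 descent step not counted)

6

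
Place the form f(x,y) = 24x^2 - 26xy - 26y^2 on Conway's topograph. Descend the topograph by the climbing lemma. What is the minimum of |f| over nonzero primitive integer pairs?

descent: ρ → (-26,26,24)  [lands on river]
river: ρ → (24,22,-28)
river: ρ → (-28,34,18)
river: ρ → (18,38,-24)
river: ρ → (-24,10,32)
river: ρ → (32,54,-2)
river: ρ → (-2,54,32)
river: ρ → (32,10,-24)
river: ρ → (-24,38,18)
river: ρ → (18,34,-28)
river: ρ → (-28,22,24)
river: ρ → (24,26,-26)
closes: descent 1, river 12
min |a| on river = 2

2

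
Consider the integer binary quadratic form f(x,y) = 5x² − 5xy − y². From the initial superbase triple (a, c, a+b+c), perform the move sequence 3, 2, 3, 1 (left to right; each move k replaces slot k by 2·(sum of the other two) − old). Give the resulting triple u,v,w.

start (5,-1,-1) = (f(1,0),f(0,1),f(1,1))
replace slot 3: 2·(5+(-1)) − (-1) = 9 → (5,-1,9)
replace slot 2: 2·(5+9) − (-1) = 29 → (5,29,9)
replace slot 3: 2·(5+29) − 9 = 59 → (5,29,59)
replace slot 1: 2·(29+59) − 5 = 171 → (171,29,59)

171,29,59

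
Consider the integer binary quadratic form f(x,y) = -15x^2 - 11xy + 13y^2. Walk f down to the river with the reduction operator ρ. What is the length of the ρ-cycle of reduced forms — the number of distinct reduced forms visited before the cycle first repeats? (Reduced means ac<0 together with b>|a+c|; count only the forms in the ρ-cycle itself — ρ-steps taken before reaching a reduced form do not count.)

D = 901, ⌊√D⌋ = 30
descent: ρ → (13,11,-15)  [lands on river]
river: ρ → (-15,19,9)
river: ρ → (9,17,-17)
river: ρ → (-17,17,9)
river: ρ → (9,19,-15)
river: ρ → (-15,11,13)
river: ρ → (13,15,-13)
river: ρ → (-13,11,15)
river: ρ → (15,19,-9)
river: ρ → (-9,17,17)
river: ρ → (17,17,-9)
river: ρ → (-9,19,15)
river: ρ → (15,11,-13)
river: ρ → (-13,15,13)
ρ-cycle length = 14 (tail of 1 descent step not counted)

14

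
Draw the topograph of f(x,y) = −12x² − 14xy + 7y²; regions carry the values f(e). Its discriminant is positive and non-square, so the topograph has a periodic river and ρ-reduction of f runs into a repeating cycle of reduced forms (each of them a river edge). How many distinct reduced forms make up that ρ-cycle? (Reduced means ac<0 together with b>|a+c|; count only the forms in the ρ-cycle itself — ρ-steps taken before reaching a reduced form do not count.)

D = 532, ⌊√D⌋ = 23
descent: ρ → (7,14,-12)  [lands on river]
river: ρ → (-12,10,9)
river: ρ → (9,8,-13)
river: ρ → (-13,18,4)
river: ρ → (4,22,-3)
river: ρ → (-3,20,11)
river: ρ → (11,2,-12)
river: ρ → (-12,22,1)
river: ρ → (1,22,-12)
river: ρ → (-12,2,11)
river: ρ → (11,20,-3)
river: ρ → (-3,22,4)
river: ρ → (4,18,-13)
river: ρ → (-13,8,9)
river: ρ → (9,10,-12)
river: ρ → (-12,14,7)
ρ-cycle length = 16 (tail of 1 descent step not counted)

16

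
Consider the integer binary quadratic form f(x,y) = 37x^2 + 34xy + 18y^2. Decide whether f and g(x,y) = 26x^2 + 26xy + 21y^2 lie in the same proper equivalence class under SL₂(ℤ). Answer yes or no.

D₁ = -1508, D₂ = -1508
f: flip: (37,34,18)→(18,-34,37)
f: translate: b→2 (≡-34 mod 36), so (18,-34,37)→(18,2,21)
f: reduced (well bottom): (18,2,21) with a≤c, −a<b≤a
g: flip: (26,26,21)→(21,-26,26)
g: translate: b→16 (≡-26 mod 42), so (21,-26,26)→(21,16,21)
g: reduced (well bottom): (21,16,21) with a≤c, −a<b≤a
reduced forms (18, 2, 21) vs (21, 16, 21) ⇒ inequivalent

no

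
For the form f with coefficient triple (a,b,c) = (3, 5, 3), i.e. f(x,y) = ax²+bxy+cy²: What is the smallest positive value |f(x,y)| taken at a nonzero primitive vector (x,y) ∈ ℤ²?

translate: b→-1 (≡5 mod 6), so (3,5,3)→(3,-1,1)
flip: (3,-1,1)→(1,1,3)
reduced (well bottom): (1,1,3) with a≤c, −a<b≤a
well minimum = a = 1

1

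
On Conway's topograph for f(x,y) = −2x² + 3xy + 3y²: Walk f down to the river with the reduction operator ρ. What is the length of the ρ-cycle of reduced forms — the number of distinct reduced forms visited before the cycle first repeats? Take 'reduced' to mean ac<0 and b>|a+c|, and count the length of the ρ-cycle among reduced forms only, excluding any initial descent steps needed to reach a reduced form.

D = 33, ⌊√D⌋ = 5
river: ρ → (3,3,-2)
river: ρ → (-2,5,1)
river: ρ → (1,5,-2)
river: ρ → (-2,3,3)
ρ-cycle length = 4 (tail of 0 descent steps not counted)

4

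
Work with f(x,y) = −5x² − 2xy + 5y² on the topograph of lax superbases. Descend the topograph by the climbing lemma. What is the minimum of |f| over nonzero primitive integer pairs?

descent: ρ → (5,2,-5)  [lands on river]
river: ρ → (-5,8,2)
river: ρ → (2,8,-5)
river: ρ → (-5,2,5)
river: ρ → (5,8,-2)
river: ρ → (-2,8,5)
closes: descent 1, river 6
min |a| on river = 2

2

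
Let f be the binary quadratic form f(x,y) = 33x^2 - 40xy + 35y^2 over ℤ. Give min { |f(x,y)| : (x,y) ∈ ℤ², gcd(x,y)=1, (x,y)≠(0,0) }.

translate: b→26 (≡-40 mod 66), so (33,-40,35)→(33,26,28)
flip: (33,26,28)→(28,-26,33)
reduced (well bottom): (28,-26,33) with a≤c, −a<b≤a
well minimum = a = 28

28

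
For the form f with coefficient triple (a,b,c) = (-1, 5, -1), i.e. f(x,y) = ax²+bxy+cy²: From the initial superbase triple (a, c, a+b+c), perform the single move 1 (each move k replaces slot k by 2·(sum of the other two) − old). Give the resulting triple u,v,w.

start (-1,-1,3) = (f(1,0),f(0,1),f(1,1))
replace slot 1: 2·((-1)+3) − (-1) = 5 → (5,-1,3)

5,-1,3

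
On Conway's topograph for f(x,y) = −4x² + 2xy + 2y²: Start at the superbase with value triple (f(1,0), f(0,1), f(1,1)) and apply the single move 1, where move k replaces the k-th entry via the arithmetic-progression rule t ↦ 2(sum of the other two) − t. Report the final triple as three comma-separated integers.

start (-4,2,0) = (f(1,0),f(0,1),f(1,1))
replace slot 1: 2·(2+0) − (-4) = 8 → (8,2,0)

8,2,0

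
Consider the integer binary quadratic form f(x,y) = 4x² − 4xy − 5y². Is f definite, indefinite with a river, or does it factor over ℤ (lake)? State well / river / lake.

D = b²−4ac = (-4)² − 4·4·(-5) = 96
D > 0 non-square ⇒ indefinite ⇒ periodic river

river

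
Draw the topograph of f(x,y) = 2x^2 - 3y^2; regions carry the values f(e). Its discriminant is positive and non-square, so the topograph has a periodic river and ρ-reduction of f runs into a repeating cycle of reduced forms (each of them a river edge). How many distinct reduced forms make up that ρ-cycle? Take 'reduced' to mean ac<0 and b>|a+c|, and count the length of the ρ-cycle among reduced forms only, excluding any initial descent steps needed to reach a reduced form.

D = 24, ⌊√D⌋ = 4
descent: ρ → (-3,0,2)
descent: ρ → (2,4,-1)  [lands on river]
river: ρ → (-1,4,2)
ρ-cycle length = 2 (tail of 2 descent steps not counted)

2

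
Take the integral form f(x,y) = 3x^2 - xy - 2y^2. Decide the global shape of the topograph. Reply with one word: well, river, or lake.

D = b²−4ac = (-1)² − 4·3·(-2) = 25
D = 5² is a perfect square ⇒ form factors over ℤ ⇒ lakes

lake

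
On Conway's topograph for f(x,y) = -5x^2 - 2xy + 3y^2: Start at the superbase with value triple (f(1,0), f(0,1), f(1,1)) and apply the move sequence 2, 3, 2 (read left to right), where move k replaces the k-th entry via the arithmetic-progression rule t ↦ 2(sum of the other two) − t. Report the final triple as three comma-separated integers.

start (-5,3,-4) = (f(1,0),f(0,1),f(1,1))
replace slot 2: 2·((-5)+(-4)) − 3 = -21 → (-5,-21,-4)
replace slot 3: 2·((-5)+(-21)) − (-4) = -48 → (-5,-21,-48)
replace slot 2: 2·((-5)+(-48)) − (-21) = -85 → (-5,-85,-48)

-5,-85,-48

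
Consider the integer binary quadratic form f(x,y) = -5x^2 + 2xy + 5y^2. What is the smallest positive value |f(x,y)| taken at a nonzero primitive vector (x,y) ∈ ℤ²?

river: ρ → (5,8,-2)
river: ρ → (-2,8,5)
river: ρ → (5,2,-5)
river: ρ → (-5,8,2)
river: ρ → (2,8,-5)
river: ρ → (-5,2,5)
closes: descent 0, river 6
min |a| on river = 2

2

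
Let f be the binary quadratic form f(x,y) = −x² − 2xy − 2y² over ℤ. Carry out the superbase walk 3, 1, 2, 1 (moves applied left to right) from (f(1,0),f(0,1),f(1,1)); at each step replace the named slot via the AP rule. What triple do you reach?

start (-1,-2,-5) = (f(1,0),f(0,1),f(1,1))
replace slot 3: 2·((-1)+(-2)) − (-5) = -1 → (-1,-2,-1)
replace slot 1: 2·((-2)+(-1)) − (-1) = -5 → (-5,-2,-1)
replace slot 2: 2·((-5)+(-1)) − (-2) = -10 → (-5,-10,-1)
replace slot 1: 2·((-10)+(-1)) − (-5) = -17 → (-17,-10,-1)

-17,-10,-1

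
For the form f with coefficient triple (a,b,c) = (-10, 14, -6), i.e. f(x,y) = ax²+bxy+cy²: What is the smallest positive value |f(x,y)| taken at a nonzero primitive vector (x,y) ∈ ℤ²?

translate: b→6 (≡-14 mod 20), so (10,-14,6)→(10,6,2)
flip: (10,6,2)→(2,-6,10)
translate: b→2 (≡-6 mod 4), so (2,-6,10)→(2,2,6)
reduced (well bottom): (2,2,6) with a≤c, −a<b≤a
well minimum |f| = |-2| = 2 (negative-definite)

2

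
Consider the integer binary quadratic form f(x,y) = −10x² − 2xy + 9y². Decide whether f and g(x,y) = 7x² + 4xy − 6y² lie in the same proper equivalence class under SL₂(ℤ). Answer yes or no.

D₁ = 364, D₂ = 184
discriminants differ ⇒ not SL₂(ℤ)-equivalent

no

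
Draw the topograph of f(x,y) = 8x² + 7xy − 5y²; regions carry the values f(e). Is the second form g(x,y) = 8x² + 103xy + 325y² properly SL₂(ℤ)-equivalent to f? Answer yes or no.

D₁ = 209, D₂ = 209
river cycle of f (length 12): (-5, 13, 2), (2, 11, -11), (-11, 11, 2), (2, 13, -5), (-5, 7, 8), (8, 9, -4), (-4, 7, 10), (10, 13, -1), (-1, 13, 10), (10, 7, -4), … (2 more)
river cycle of g (length 12): (8, 7, -5), (-5, 13, 2), (2, 11, -11), (-11, 11, 2), (2, 13, -5), (-5, 7, 8), (8, 9, -4), (-4, 7, 10), (10, 13, -1), (-1, 13, 10), … (2 more)
cycles coincide ⇒ equivalent

yes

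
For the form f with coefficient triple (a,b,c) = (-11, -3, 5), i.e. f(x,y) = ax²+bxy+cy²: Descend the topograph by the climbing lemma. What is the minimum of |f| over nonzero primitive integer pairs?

descent: ρ → (5,13,-3)  [lands on river]
river: ρ → (-3,11,9)
river: ρ → (9,7,-5)
river: ρ → (-5,13,3)
river: ρ → (3,11,-9)
river: ρ → (-9,7,5)
closes: descent 1, river 6
min |a| on river = 3

3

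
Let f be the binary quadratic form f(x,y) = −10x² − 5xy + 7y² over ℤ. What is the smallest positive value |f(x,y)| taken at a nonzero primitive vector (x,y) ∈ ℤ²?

descent: ρ → (7,5,-10)  [lands on river]
river: ρ → (-10,15,2)
river: ρ → (2,17,-2)
river: ρ → (-2,15,10)
river: ρ → (10,5,-7)
river: ρ → (-7,9,8)
river: ρ → (8,7,-8)
river: ρ → (-8,9,7)
closes: descent 1, river 8
min |a| on river = 2

2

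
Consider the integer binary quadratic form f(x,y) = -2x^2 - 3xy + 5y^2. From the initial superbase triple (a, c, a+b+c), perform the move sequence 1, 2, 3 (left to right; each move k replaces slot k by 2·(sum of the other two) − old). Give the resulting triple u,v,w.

start (-2,5,0) = (f(1,0),f(0,1),f(1,1))
replace slot 1: 2·(5+0) − (-2) = 12 → (12,5,0)
replace slot 2: 2·(12+0) − 5 = 19 → (12,19,0)
replace slot 3: 2·(12+19) − 0 = 62 → (12,19,62)

12,19,62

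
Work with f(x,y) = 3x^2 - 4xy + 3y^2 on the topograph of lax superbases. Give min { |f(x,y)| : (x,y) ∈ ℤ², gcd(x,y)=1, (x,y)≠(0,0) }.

translate: b→2 (≡-4 mod 6), so (3,-4,3)→(3,2,2)
flip: (3,2,2)→(2,-2,3)
translate: b→2 (≡-2 mod 4), so (2,-2,3)→(2,2,3)
reduced (well bottom): (2,2,3) with a≤c, −a<b≤a
well minimum = a = 2

2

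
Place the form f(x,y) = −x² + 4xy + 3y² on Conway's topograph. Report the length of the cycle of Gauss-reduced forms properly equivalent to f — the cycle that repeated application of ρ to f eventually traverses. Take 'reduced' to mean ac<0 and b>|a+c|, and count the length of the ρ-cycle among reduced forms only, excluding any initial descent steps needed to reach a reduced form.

D = 28, ⌊√D⌋ = 5
river: ρ → (3,2,-2)
river: ρ → (-2,2,3)
river: ρ → (3,4,-1)
river: ρ → (-1,4,3)
ρ-cycle length = 4 (tail of 0 descent steps not counted)

4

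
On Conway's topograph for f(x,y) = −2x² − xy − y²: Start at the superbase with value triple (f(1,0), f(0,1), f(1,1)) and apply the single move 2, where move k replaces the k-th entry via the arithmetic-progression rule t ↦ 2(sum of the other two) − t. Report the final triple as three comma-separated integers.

start (-2,-1,-4) = (f(1,0),f(0,1),f(1,1))
replace slot 2: 2·((-2)+(-4)) − (-1) = -11 → (-2,-11,-4)

-2,-11,-4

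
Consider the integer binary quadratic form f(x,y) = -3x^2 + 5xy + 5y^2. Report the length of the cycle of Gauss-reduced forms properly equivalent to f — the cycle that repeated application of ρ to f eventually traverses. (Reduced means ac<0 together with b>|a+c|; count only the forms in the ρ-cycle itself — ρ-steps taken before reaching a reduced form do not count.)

D = 85, ⌊√D⌋ = 9
river: ρ → (5,5,-3)
river: ρ → (-3,7,3)
river: ρ → (3,5,-5)
river: ρ → (-5,5,3)
river: ρ → (3,7,-3)
river: ρ → (-3,5,5)
ρ-cycle length = 6 (tail of 0 descent steps not counted)

6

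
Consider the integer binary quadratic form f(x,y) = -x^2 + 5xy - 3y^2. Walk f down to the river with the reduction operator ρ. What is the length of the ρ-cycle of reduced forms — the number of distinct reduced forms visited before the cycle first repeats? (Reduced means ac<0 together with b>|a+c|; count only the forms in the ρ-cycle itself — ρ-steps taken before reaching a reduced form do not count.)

D = 13, ⌊√D⌋ = 3
descent: ρ → (-3,1,1)
descent: ρ → (1,3,-1)  [lands on river]
river: ρ → (-1,3,1)
ρ-cycle length = 2 (tail of 2 descent steps not counted)

2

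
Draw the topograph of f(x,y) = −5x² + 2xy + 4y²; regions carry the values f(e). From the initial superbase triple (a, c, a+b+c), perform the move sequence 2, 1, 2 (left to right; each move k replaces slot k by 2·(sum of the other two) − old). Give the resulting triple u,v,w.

start (-5,4,1) = (f(1,0),f(0,1),f(1,1))
replace slot 2: 2·((-5)+1) − 4 = -12 → (-5,-12,1)
replace slot 1: 2·((-12)+1) − (-5) = -17 → (-17,-12,1)
replace slot 2: 2·((-17)+1) − (-12) = -20 → (-17,-20,1)

-17,-20,1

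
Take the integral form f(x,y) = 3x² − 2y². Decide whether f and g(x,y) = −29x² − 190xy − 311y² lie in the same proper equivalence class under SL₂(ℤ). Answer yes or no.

D₁ = 24, D₂ = 24
river cycle of f (length 2): (-2, 4, 1), (1, 4, -2)
river cycle of g (length 2): (-2, 4, 1), (1, 4, -2)
cycles coincide ⇒ equivalent

yes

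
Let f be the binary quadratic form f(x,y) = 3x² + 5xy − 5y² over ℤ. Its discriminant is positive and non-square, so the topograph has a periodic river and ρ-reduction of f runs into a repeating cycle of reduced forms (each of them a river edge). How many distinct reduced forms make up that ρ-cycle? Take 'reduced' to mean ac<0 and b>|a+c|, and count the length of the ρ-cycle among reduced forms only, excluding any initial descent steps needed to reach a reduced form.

D = 85, ⌊√D⌋ = 9
river: ρ → (-5,5,3)
river: ρ → (3,7,-3)
river: ρ → (-3,5,5)
river: ρ → (5,5,-3)
river: ρ → (-3,7,3)
river: ρ → (3,5,-5)
ρ-cycle length = 6 (tail of 0 descent steps not counted)

6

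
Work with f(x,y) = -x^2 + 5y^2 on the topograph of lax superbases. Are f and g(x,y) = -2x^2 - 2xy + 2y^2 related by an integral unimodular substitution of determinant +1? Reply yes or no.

D₁ = 20, D₂ = 20
river cycle of f (length 2): (-1, 4, 1), (1, 4, -1)
river cycle of g (length 2): (2, 2, -2), (-2, 2, 2)
cycles differ ⇒ inequivalent

no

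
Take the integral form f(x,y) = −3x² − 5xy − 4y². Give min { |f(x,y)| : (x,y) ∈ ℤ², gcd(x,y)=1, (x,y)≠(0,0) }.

translate: b→-1 (≡5 mod 6), so (3,5,4)→(3,-1,2)
flip: (3,-1,2)→(2,1,3)
reduced (well bottom): (2,1,3) with a≤c, −a<b≤a
well minimum |f| = |-2| = 2 (negative-definite)

2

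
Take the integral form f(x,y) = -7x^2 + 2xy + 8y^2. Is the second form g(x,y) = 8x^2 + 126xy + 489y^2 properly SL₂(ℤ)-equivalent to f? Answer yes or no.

D₁ = 228, D₂ = 228
river cycle of f (length 6): (8, 14, -1), (-1, 14, 8), (8, 2, -7), (-7, 12, 3), (3, 12, -7), (-7, 2, 8)
river cycle of g (length 6): (8, 14, -1), (-1, 14, 8), (8, 2, -7), (-7, 12, 3), (3, 12, -7), (-7, 2, 8)
cycles coincide ⇒ equivalent

yes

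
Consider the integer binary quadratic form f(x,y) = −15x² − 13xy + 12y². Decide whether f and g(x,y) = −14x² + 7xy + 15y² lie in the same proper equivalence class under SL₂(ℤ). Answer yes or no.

D₁ = 889, D₂ = 889
river cycle of f (length 42): (12, 13, -15), (-15, 17, 10), (10, 23, -9), (-9, 13, 20), (20, 27, -2), (-2, 29, 6), (6, 19, -22), (-22, 25, 3), (3, 29, -4), (-4, 27, 10), … (32 more)
river cycle of g (length 42): (15, 23, -6), (-6, 25, 11), (11, 19, -12), (-12, 29, 1), (1, 29, -12), (-12, 19, 11), (11, 25, -6), (-6, 23, 15), (15, 7, -14), (-14, 21, 8), … (32 more)
cycles differ ⇒ inequivalent

no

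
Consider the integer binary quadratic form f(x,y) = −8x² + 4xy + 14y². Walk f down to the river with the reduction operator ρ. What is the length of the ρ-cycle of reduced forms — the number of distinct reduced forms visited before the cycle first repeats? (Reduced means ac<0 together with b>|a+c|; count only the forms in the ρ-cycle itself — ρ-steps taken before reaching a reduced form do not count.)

D = 464, ⌊√D⌋ = 21
descent: ρ → (14,-4,-8)
descent: ρ → (-8,20,2)  [lands on river]
river: ρ → (2,20,-8)
river: ρ → (-8,12,10)
river: ρ → (10,8,-10)
river: ρ → (-10,12,8)
river: ρ → (8,20,-2)
river: ρ → (-2,20,8)
river: ρ → (8,12,-10)
river: ρ → (-10,8,10)
river: ρ → (10,12,-8)
ρ-cycle length = 10 (tail of 2 descent steps not counted)

10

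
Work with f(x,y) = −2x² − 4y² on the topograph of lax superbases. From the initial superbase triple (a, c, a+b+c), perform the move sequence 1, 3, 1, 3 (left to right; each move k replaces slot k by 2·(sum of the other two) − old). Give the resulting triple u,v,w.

start (-2,-4,-6) = (f(1,0),f(0,1),f(1,1))
replace slot 1: 2·((-4)+(-6)) − (-2) = -18 → (-18,-4,-6)
replace slot 3: 2·((-18)+(-4)) − (-6) = -38 → (-18,-4,-38)
replace slot 1: 2·((-4)+(-38)) − (-18) = -66 → (-66,-4,-38)
replace slot 3: 2·((-66)+(-4)) − (-38) = -102 → (-66,-4,-102)

-66,-4,-102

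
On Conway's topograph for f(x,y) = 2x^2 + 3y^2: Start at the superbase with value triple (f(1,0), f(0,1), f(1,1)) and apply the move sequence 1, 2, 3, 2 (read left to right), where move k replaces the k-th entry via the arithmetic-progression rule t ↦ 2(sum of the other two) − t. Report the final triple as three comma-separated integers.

start (2,3,5) = (f(1,0),f(0,1),f(1,1))
replace slot 1: 2·(3+5) − 2 = 14 → (14,3,5)
replace slot 2: 2·(14+5) − 3 = 35 → (14,35,5)
replace slot 3: 2·(14+35) − 5 = 93 → (14,35,93)
replace slot 2: 2·(14+93) − 35 = 179 → (14,179,93)

14,179,93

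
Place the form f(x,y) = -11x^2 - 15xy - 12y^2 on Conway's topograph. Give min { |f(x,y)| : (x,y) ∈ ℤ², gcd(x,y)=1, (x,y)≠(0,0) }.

translate: b→-7 (≡15 mod 22), so (11,15,12)→(11,-7,8)
flip: (11,-7,8)→(8,7,11)
reduced (well bottom): (8,7,11) with a≤c, −a<b≤a
well minimum |f| = |-8| = 8 (negative-definite)

8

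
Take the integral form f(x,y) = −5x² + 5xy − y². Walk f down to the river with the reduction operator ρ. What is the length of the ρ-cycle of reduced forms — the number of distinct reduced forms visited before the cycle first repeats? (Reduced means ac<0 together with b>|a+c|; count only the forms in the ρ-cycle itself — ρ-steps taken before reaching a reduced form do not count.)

D = 5, ⌊√D⌋ = 2
descent: ρ → (-1,1,1)  [lands on river]
river: ρ → (1,1,-1)
ρ-cycle length = 2 (tail of 1 descent step not counted)

2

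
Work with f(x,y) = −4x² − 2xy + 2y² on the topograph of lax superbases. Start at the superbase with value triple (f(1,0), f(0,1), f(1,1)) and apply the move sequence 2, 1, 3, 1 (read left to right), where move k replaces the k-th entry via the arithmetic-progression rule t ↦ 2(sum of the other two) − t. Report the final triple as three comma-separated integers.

start (-4,2,-4) = (f(1,0),f(0,1),f(1,1))
replace slot 2: 2·((-4)+(-4)) − 2 = -18 → (-4,-18,-4)
replace slot 1: 2·((-18)+(-4)) − (-4) = -40 → (-40,-18,-4)
replace slot 3: 2·((-40)+(-18)) − (-4) = -112 → (-40,-18,-112)
replace slot 1: 2·((-18)+(-112)) − (-40) = -220 → (-220,-18,-112)

-220,-18,-112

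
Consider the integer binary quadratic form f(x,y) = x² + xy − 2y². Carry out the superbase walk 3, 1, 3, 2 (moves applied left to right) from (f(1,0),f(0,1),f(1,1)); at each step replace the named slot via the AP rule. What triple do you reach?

start (1,-2,0) = (f(1,0),f(0,1),f(1,1))
replace slot 3: 2·(1+(-2)) − 0 = -2 → (1,-2,-2)
replace slot 1: 2·((-2)+(-2)) − 1 = -9 → (-9,-2,-2)
replace slot 3: 2·((-9)+(-2)) − (-2) = -20 → (-9,-2,-20)
replace slot 2: 2·((-9)+(-20)) − (-2) = -56 → (-9,-56,-20)

-9,-56,-20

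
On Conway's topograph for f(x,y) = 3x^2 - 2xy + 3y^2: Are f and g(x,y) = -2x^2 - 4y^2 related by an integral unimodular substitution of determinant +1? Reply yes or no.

D₁ = -32, D₂ = -32
f: flip: (3,-2,3)→(3,2,3)
f: reduced (well bottom): (3,2,3) with a≤c, −a<b≤a
g is negative-definite; reduce −g:
−g: reduced (well bottom): (2,0,4) with a≤c, −a<b≤a
flip sign back: reduced form of g is (-2,0,-4)
reduced forms (3, 2, 3) vs (-2, 0, -4) ⇒ inequivalent

no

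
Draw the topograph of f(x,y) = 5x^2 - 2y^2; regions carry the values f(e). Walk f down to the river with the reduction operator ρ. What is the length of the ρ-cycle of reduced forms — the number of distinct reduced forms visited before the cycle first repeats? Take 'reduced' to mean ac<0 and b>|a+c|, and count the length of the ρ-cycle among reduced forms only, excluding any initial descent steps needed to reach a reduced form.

D = 40, ⌊√D⌋ = 6
descent: ρ → (-2,4,3)  [lands on river]
river: ρ → (3,2,-3)
river: ρ → (-3,4,2)
river: ρ → (2,4,-3)
river: ρ → (-3,2,3)
river: ρ → (3,4,-2)
ρ-cycle length = 6 (tail of 1 descent step not counted)

6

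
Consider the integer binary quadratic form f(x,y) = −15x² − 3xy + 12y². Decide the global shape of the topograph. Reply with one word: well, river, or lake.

D = b²−4ac = (-3)² − 4·(-15)·12 = 729
D = 27² is a perfect square ⇒ form factors over ℤ ⇒ lakes

lake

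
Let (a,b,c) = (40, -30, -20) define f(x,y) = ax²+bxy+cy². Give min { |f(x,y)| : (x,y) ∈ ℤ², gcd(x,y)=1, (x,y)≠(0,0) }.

descent: ρ → (-20,30,40)  [lands on river]
river: ρ → (40,50,-10)
river: ρ → (-10,50,40)
river: ρ → (40,30,-20)
river: ρ → (-20,50,20)
river: ρ → (20,30,-40)
river: ρ → (-40,50,10)
river: ρ → (10,50,-40)
river: ρ → (-40,30,20)
river: ρ → (20,50,-20)
closes: descent 1, river 10
min |a| on river = 10

10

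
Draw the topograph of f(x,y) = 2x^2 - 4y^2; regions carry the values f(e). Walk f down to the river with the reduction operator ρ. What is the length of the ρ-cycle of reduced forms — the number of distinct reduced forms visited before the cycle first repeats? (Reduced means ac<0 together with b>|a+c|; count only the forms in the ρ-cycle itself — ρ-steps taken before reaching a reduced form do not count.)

D = 32, ⌊√D⌋ = 5
descent: ρ → (-4,0,2)
descent: ρ → (2,4,-2)  [lands on river]
river: ρ → (-2,4,2)
ρ-cycle length = 2 (tail of 2 descent steps not counted)

2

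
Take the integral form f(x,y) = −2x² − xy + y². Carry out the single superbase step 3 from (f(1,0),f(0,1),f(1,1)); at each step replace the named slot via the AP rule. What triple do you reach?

start (-2,1,-2) = (f(1,0),f(0,1),f(1,1))
replace slot 3: 2·((-2)+1) − (-2) = 0 → (-2,1,0)

-2,1,0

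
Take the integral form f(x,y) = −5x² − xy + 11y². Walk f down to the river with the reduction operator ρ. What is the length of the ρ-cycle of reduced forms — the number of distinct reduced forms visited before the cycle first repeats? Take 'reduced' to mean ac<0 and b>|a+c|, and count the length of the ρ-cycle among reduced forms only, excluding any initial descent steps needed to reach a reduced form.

D = 221, ⌊√D⌋ = 14
descent: ρ → (11,1,-5)
descent: ρ → (-5,9,7)  [lands on river]
river: ρ → (7,5,-7)
river: ρ → (-7,9,5)
river: ρ → (5,11,-5)
ρ-cycle length = 4 (tail of 2 descent steps not counted)

4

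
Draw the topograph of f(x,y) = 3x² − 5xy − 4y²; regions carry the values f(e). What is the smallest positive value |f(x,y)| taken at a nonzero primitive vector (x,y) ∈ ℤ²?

descent: ρ → (-4,5,3)  [lands on river]
river: ρ → (3,7,-2)
river: ρ → (-2,5,6)
river: ρ → (6,7,-1)
river: ρ → (-1,7,6)
river: ρ → (6,5,-2)
river: ρ → (-2,7,3)
river: ρ → (3,5,-4)
river: ρ → (-4,3,4)
river: ρ → (4,5,-3)
river: ρ → (-3,7,2)
river: ρ → (2,5,-6)
river: ρ → (-6,7,1)
river: ρ → (1,7,-6)
river: ρ → (-6,5,2)
river: ρ → (2,7,-3)
river: ρ → (-3,5,4)
river: ρ → (4,3,-4)
closes: descent 1, river 18
min |a| on river = 1

1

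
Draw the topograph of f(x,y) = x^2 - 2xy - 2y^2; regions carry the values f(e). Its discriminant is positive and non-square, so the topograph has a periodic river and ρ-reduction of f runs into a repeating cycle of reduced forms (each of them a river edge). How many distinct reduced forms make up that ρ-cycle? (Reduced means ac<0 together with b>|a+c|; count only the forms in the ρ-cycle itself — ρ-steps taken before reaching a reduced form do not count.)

D = 12, ⌊√D⌋ = 3
descent: ρ → (-2,2,1)  [lands on river]
river: ρ → (1,2,-2)
ρ-cycle length = 2 (tail of 1 descent step not counted)

2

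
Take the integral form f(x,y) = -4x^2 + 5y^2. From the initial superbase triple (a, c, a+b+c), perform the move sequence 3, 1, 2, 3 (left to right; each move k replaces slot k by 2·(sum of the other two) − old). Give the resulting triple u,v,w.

start (-4,5,1) = (f(1,0),f(0,1),f(1,1))
replace slot 3: 2·((-4)+5) − 1 = 1 → (-4,5,1)
replace slot 1: 2·(5+1) − (-4) = 16 → (16,5,1)
replace slot 2: 2·(16+1) − 5 = 29 → (16,29,1)
replace slot 3: 2·(16+29) − 1 = 89 → (16,29,89)

16,29,89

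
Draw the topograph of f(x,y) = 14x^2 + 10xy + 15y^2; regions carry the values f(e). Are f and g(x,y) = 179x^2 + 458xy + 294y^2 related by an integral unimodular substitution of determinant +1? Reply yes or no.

D₁ = -740, D₂ = -740
f: reduced (well bottom): (14,10,15) with a≤c, −a<b≤a
g: translate: b→100 (≡458 mod 358), so (179,458,294)→(179,100,15)
g: flip: (179,100,15)→(15,-100,179)
g: translate: b→-10 (≡-100 mod 30), so (15,-100,179)→(15,-10,14)
g: flip: (15,-10,14)→(14,10,15)
g: reduced (well bottom): (14,10,15) with a≤c, −a<b≤a
reduced forms (14, 10, 15) vs (14, 10, 15) ⇒ equivalent

yes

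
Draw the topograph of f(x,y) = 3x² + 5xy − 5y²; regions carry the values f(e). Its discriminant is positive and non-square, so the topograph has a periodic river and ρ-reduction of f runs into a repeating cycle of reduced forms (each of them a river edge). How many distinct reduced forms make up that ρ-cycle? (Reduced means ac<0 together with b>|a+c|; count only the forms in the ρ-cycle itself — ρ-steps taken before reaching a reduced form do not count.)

D = 85, ⌊√D⌋ = 9
river: ρ → (-5,5,3)
river: ρ → (3,7,-3)
river: ρ → (-3,5,5)
river: ρ → (5,5,-3)
river: ρ → (-3,7,3)
river: ρ → (3,5,-5)
ρ-cycle length = 6 (tail of 0 descent steps not counted)

6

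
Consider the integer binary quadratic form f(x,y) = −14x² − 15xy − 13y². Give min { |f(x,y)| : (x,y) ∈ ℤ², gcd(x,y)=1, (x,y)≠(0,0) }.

translate: b→-13 (≡15 mod 28), so (14,15,13)→(14,-13,12)
flip: (14,-13,12)→(12,13,14)
translate: b→-11 (≡13 mod 24), so (12,13,14)→(12,-11,13)
reduced (well bottom): (12,-11,13) with a≤c, −a<b≤a
well minimum |f| = |-12| = 12 (negative-definite)

12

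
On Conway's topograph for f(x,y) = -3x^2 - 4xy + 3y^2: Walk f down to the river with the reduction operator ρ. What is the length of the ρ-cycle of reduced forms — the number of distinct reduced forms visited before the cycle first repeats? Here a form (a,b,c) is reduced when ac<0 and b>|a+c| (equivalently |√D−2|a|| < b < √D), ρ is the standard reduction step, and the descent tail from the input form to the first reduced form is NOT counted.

D = 52, ⌊√D⌋ = 7
descent: ρ → (3,4,-3)  [lands on river]
river: ρ → (-3,2,4)
river: ρ → (4,6,-1)
river: ρ → (-1,6,4)
river: ρ → (4,2,-3)
river: ρ → (-3,4,3)
river: ρ → (3,2,-4)
river: ρ → (-4,6,1)
river: ρ → (1,6,-4)
river: ρ → (-4,2,3)
ρ-cycle length = 10 (tail of 1 descent step not counted)

10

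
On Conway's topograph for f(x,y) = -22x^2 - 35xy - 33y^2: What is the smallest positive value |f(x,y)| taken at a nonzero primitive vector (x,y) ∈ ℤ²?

translate: b→-9 (≡35 mod 44), so (22,35,33)→(22,-9,20)
flip: (22,-9,20)→(20,9,22)
reduced (well bottom): (20,9,22) with a≤c, −a<b≤a
well minimum |f| = |-20| = 20 (negative-definite)

20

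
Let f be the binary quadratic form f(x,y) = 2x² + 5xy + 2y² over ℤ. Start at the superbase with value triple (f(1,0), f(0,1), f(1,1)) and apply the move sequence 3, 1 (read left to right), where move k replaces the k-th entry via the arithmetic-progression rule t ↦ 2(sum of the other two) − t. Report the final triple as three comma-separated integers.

start (2,2,9) = (f(1,0),f(0,1),f(1,1))
replace slot 3: 2·(2+2) − 9 = -1 → (2,2,-1)
replace slot 1: 2·(2+(-1)) − 2 = 0 → (0,2,-1)

0,2,-1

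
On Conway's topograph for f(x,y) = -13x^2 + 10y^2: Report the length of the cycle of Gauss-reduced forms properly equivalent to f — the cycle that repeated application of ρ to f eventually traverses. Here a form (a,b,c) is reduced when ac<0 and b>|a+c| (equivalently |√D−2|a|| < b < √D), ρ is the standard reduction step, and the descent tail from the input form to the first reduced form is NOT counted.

D = 520, ⌊√D⌋ = 22
descent: ρ → (10,20,-3)  [lands on river]
river: ρ → (-3,22,3)
river: ρ → (3,20,-10)
river: ρ → (-10,20,3)
river: ρ → (3,22,-3)
river: ρ → (-3,20,10)
ρ-cycle length = 6 (tail of 1 descent step not counted)

6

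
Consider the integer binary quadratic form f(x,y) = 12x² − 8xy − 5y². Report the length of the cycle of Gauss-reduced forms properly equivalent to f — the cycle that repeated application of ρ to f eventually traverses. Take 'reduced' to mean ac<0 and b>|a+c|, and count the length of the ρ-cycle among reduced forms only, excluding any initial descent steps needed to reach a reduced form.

D = 304, ⌊√D⌋ = 17
descent: ρ → (-5,8,12)  [lands on river]
river: ρ → (12,16,-1)
river: ρ → (-1,16,12)
river: ρ → (12,8,-5)
river: ρ → (-5,12,8)
river: ρ → (8,4,-9)
river: ρ → (-9,14,3)
river: ρ → (3,16,-4)
river: ρ → (-4,16,3)
river: ρ → (3,14,-9)
river: ρ → (-9,4,8)
river: ρ → (8,12,-5)
ρ-cycle length = 12 (tail of 1 descent step not counted)

12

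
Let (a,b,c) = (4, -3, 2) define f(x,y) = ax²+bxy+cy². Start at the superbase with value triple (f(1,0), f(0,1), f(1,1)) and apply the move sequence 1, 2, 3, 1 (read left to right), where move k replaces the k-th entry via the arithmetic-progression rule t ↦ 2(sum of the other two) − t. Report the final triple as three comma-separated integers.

start (4,2,3) = (f(1,0),f(0,1),f(1,1))
replace slot 1: 2·(2+3) − 4 = 6 → (6,2,3)
replace slot 2: 2·(6+3) − 2 = 16 → (6,16,3)
replace slot 3: 2·(6+16) − 3 = 41 → (6,16,41)
replace slot 1: 2·(16+41) − 6 = 108 → (108,16,41)

108,16,41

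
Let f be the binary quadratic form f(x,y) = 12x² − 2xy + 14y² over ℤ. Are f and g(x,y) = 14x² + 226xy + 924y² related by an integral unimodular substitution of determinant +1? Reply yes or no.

D₁ = -668, D₂ = -668
f: reduced (well bottom): (12,-2,14) with a≤c, −a<b≤a
g: translate: b→2 (≡226 mod 28), so (14,226,924)→(14,2,12)
g: flip: (14,2,12)→(12,-2,14)
g: reduced (well bottom): (12,-2,14) with a≤c, −a<b≤a
reduced forms (12, -2, 14) vs (12, -2, 14) ⇒ equivalent

yes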